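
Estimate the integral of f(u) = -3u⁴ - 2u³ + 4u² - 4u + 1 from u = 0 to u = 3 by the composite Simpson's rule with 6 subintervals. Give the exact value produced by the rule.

h = (3 − 0)/6 = 0.5.
Nodes u₀,…,u₆ = 0, 0.5, 1, 1.5, 2, 2.5, 3.
f(u) = -3u⁴ - 2u³ + 4u² - 4u + 1: f₀=1, f₁=-0.4375, f₂=-4, f₃=-17.9375, f₄=-55, f₅=-132.4375, f₆=-272.
(h/3)·[f₀ + 4f₁ + 2f₂ + 4f₃ + 2f₄ + 4f₅ + f₆] = 0.166667·(-992.25) = -165.375.

-165.375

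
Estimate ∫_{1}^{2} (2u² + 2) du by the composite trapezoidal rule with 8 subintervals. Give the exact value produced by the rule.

h = (2 − 1)/8 = 0.125.
Nodes u₀,…,u₈ = 1, 1.125, 1.25, 1.375, 1.5, 1.625, 1.75, 1.875, 2.
f(u) = 2u² + 2: f₀=4, f₁=4.53125, f₂=5.125, f₃=5.78125, f₄=6.5, f₅=7.28125, f₆=8.125, f₇=9.03125, f₈=10.
(h/2)·[f₀ + 2f₁ + 2f₂ + 2f₃ + 2f₄ + 2f₅ + 2f₆ + 2f₇ + f₈] = 0.0625·(106.75) = 6.671875.

6.671875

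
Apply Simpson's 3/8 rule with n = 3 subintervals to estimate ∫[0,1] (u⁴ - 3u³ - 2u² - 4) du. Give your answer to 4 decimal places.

h = (1 − 0)/3 = 0.333333.
Nodes u₀,…,u₃ = 0, 0.333333, 0.666667, 1.
f(u) = u⁴ - 3u³ - 2u² - 4: f₀=-4, f₁=-4.320988, f₂=-5.580247, f₃=-8.
(3h/8)·[f₀ + 3f₁ + 3f₂ + f₃] = 0.125·(-41.703704) = -5.2130.

-5.2130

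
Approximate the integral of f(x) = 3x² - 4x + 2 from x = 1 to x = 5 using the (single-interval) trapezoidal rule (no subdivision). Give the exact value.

116

T = (b−a)/2 · [f(1) + f(5)] = 2·[1 + 57] = 116.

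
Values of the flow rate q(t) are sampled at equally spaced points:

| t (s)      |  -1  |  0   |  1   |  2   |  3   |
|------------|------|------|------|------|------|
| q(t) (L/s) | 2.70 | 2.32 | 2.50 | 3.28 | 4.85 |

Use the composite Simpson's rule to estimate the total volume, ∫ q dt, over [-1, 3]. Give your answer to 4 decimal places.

h = 1, n = 4.
(h/3)·[y₀ + 4y₁ + 2y₂ + 4y₃ + y₄] = 0.333333·(34.95) = 11.6500.

11.6500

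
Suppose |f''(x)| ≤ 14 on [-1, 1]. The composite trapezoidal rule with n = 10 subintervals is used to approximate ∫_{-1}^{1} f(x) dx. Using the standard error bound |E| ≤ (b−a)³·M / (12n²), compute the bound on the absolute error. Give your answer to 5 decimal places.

|E| ≤ (2)³·14 / (12·10²) = 112/1200 = 0.09333.

0.09333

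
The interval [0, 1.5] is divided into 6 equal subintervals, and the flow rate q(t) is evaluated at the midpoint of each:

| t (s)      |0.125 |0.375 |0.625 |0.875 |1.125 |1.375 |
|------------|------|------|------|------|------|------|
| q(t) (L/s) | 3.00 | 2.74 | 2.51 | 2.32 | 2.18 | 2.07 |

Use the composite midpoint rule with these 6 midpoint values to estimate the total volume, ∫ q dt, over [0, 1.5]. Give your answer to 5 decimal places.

h = 0.25, n = 6.
h·[y(m₁) + y(m₂) + y(m₃) + y(m₄) + y(m₅) + y(m₆)] = 0.25·(14.82) = 3.70500.

3.70500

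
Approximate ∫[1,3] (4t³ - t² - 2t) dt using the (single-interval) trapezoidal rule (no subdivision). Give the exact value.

T = (b−a)/2 · [f(1) + f(3)] = 1·[1 + 93] = 94.

94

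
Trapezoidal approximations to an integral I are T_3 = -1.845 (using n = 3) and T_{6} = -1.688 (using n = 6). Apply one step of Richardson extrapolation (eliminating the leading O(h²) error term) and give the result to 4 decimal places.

R = (4·T_{6} − T_3) / 3 = (4·(-1.688) − (-1.845))/3 = (-4.907)/3 = -1.6357.

-1.6357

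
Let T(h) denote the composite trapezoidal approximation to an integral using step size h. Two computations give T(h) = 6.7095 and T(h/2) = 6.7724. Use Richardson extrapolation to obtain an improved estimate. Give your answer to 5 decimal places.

6.79337

R = (4·T(h/2) − T(h)) / 3 = (4·6.7724 − 6.7095)/3 = (20.3801)/3 = 6.79337.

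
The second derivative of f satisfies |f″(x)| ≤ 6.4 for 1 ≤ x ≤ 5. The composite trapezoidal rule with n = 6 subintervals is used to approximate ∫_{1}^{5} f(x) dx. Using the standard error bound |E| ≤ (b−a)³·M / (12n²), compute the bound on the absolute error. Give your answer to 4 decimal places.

0.9481

|E| ≤ (4)³·6.4 / (12·6²) = 409.6/432 = 0.9481.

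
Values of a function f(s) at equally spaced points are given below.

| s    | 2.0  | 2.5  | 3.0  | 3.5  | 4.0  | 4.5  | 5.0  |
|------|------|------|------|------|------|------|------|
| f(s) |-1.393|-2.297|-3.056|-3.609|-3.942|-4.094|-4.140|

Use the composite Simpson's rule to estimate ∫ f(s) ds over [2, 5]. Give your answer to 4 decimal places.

-9.9215

h = 0.5, n = 6.
(h/3)·[y₀ + 4y₁ + 2y₂ + 4y₃ + 2y₄ + 4y₅ + y₆] = 0.166667·(-59.529) = -9.9215.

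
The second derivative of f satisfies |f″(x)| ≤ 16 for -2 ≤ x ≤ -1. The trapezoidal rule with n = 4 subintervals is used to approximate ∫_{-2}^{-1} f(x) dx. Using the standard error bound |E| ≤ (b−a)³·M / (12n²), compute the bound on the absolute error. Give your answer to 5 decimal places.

0.08333

|E| ≤ (1)³·16 / (12·4²) = 16/192 = 0.08333.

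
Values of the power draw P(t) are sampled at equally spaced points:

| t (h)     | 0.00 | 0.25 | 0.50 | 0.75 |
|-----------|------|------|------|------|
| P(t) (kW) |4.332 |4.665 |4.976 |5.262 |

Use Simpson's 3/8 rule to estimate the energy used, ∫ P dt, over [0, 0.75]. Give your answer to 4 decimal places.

3.6110

h = 0.25, n = 3.
(3h/8)·[y₀ + 3y₁ + 3y₂ + y₃] = 0.09375·(38.517) = 3.6110.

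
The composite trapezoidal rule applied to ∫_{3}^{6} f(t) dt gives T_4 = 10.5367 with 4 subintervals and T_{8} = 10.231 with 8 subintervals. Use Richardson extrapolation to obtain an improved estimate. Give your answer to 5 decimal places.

R = (4·T_{8} − T_4) / 3 = (4·10.231 − 10.5367)/3 = (30.3873)/3 = 10.12910.

10.12910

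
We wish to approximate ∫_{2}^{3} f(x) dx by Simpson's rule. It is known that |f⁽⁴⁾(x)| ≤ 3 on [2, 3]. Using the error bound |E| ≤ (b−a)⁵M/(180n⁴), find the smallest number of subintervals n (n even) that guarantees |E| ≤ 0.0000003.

Need 3/(180n⁴) ≤ 0.0000003.
n⁴ ≥ 3/(180·0.0000003) = 55555.6 ⇒ n ≥ 15.3526, so the smallest even n is 16. (n must be even for Simpson's rule.)

16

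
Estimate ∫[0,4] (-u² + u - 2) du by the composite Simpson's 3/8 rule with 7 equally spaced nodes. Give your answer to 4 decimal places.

h = (4 − 0)/6 = 0.666667.
Nodes u₀,…,u₆ = 0, 0.666667, 1.333333, 2, 2.666667, 3.333333, 4.
f(u) = -u² + u - 2: f₀=-2, f₁=-1.777778, f₂=-2.444444, f₃=-4, f₄=-6.444444, f₅=-9.777778, f₆=-14.
(3h/8)·[f₀ + 3f₁ + 3f₂ + 2f₃ + 3f₄ + 3f₅ + f₆] = 0.25·(-85.333333) = -21.3333.

-21.3333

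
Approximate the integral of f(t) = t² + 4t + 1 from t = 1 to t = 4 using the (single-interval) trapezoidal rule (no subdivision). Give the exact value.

T = (b−a)/2 · [f(1) + f(4)] = 1.5·[6 + 33] = 58.5.

58.5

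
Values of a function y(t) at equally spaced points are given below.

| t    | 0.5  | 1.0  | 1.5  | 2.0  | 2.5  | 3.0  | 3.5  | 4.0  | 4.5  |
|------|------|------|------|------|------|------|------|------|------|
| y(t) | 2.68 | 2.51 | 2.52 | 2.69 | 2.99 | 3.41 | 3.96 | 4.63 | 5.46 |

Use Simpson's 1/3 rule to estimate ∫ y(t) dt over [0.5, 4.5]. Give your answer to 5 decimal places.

h = 0.5, n = 8.
(h/3)·[y₀ + 4y₁ + 2y₂ + 4y₃ + 2y₄ + 4y₅ + 2y₆ + 4y₇ + y₈] = 0.166667·(80.04) = 13.34000.

13.34000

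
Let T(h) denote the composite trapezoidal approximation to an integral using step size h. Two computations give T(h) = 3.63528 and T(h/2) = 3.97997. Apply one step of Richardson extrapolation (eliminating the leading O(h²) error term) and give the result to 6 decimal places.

R = (4·T(h/2) − T(h)) / 3 = (4·3.97997 − 3.63528)/3 = (12.28460)/3 = 4.094867.

4.094867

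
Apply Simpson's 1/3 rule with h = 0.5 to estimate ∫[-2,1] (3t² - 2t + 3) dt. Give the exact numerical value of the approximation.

h = (1 − (-2))/6 = 0.5.
Nodes t₀,…,t₆ = -2, -1.5, -1, -0.5, 0, 0.5, 1.
f(t) = 3t² - 2t + 3: f₀=19, f₁=12.75, f₂=8, f₃=4.75, f₄=3, f₅=2.75, f₆=4.
(h/3)·[f₀ + 4f₁ + 2f₂ + 4f₃ + 2f₄ + 4f₅ + f₆] = 0.166667·(126) = 21.

21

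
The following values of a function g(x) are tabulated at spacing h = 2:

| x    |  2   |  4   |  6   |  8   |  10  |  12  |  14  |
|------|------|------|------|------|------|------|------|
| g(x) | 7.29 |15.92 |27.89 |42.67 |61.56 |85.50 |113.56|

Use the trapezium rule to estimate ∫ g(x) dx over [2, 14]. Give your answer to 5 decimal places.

587.93000

h = 2, n = 6.
(h/2)·[y₀ + 2y₁ + 2y₂ + 2y₃ + 2y₄ + 2y₅ + y₆] = 1·(587.93) = 587.93000.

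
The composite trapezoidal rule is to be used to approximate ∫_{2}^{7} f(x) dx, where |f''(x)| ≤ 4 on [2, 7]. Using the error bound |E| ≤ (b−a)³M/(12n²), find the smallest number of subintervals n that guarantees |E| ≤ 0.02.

Need 500/(12n²) ≤ 0.02.
n² ≥ 500/(12·0.02) = 2083.33 ⇒ n ≥ 45.6435, so the smallest n is 46.

46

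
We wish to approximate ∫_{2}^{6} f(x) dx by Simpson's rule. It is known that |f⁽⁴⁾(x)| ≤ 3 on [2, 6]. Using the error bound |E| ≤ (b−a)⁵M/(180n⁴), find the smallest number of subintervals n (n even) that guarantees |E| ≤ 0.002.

Need 3072/(180n⁴) ≤ 0.002.
n⁴ ≥ 3072/(180·0.002) = 8533.33 ⇒ n ≥ 9.6112, so the smallest even n is 10. (n must be even for Simpson's rule.)

10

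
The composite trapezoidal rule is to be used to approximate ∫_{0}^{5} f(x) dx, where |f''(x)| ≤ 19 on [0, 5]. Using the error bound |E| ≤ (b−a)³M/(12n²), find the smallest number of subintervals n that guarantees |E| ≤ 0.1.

45

Need 2375/(12n²) ≤ 0.1.
n² ≥ 2375/(12·0.1) = 1979.17 ⇒ n ≥ 44.4878, so the smallest n is 45.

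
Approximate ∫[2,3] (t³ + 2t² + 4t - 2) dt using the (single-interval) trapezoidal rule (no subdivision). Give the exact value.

T = (b−a)/2 · [f(2) + f(3)] = 0.5·[22 + 55] = 38.5.

38.5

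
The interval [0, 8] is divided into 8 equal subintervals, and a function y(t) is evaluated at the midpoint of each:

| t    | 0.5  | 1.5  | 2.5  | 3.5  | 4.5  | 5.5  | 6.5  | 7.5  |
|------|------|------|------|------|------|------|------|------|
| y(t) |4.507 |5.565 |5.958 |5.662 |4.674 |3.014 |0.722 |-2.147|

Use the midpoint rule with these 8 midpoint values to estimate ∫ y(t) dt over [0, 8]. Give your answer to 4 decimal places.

27.9550

h = 1, n = 8.
h·[y(m₁) + y(m₂) + y(m₃) + y(m₄) + y(m₅) + y(m₆) + y(m₇) + y(m₈)] = 1·(27.955) = 27.9550.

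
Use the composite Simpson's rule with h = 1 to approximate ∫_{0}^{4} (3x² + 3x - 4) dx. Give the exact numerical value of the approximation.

72

h = (4 − 0)/4 = 1.
Nodes x₀,…,x₄ = 0, 1, 2, 3, 4.
f(x) = 3x² + 3x - 4: f₀=-4, f₁=2, f₂=14, f₃=32, f₄=56.
(h/3)·[f₀ + 4f₁ + 2f₂ + 4f₃ + f₄] = 0.333333·(216) = 72.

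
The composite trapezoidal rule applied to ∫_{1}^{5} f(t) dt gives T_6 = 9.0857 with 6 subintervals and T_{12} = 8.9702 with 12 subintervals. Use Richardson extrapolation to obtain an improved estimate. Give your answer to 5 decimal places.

8.93170

R = (4·T_{12} − T_6) / 3 = (4·8.9702 − 9.0857)/3 = (26.7951)/3 = 8.93170.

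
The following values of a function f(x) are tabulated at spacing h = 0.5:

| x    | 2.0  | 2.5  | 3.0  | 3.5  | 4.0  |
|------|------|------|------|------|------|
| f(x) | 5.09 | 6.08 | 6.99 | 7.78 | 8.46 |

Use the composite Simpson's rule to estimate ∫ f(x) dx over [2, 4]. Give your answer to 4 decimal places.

h = 0.5, n = 4.
(h/3)·[y₀ + 4y₁ + 2y₂ + 4y₃ + y₄] = 0.166667·(82.97) = 13.8283.

13.8283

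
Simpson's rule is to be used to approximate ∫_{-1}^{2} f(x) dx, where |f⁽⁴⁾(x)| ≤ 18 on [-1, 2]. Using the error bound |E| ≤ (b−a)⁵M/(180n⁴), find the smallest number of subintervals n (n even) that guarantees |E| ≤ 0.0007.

14

Need 4374/(180n⁴) ≤ 0.0007.
n⁴ ≥ 4374/(180·0.0007) = 34714.3 ⇒ n ≥ 13.6498, so the smallest even n is 14. (n must be even for Simpson's rule.)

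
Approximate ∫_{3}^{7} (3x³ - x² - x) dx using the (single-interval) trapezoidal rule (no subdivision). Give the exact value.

2084

T = (b−a)/2 · [f(3) + f(7)] = 2·[69 + 973] = 2084.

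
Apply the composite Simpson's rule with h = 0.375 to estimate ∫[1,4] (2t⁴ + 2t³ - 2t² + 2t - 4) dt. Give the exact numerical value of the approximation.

h = (4 − 1)/8 = 0.375.
Nodes t₀,…,t₈ = 1, 1.375, 1.75, 2.125, 2.5, 2.875, 3.25, 3.625, 4.
f(t) = 2t⁴ + 2t³ - 2t² + 2t - 4: f₀=0, f₁=7.31689453125, f₂=22.8515625, f₃=51.19189453125, f₄=97.875, f₅=169.38720703125, f₆=273.1640625, f₇=417.59033203125, f₈=612.
(h/3)·[f₀ + 4f₁ + 2f₂ + 4f₃ + 2f₄ + 4f₅ + 2f₆ + 4f₇ + f₈] = 0.125·(3981.7265625) = 497.7158203125.

497.7158203125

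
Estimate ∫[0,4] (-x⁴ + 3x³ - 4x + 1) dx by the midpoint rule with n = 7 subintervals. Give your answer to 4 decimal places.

h = (4 − 0)/7 = 0.571429.
Midpoints m₁,…,m₇ = 0.285714, 0.857143, 1.428571, 2, 2.571429, 3.142857, 3.714286.
f(m₁)=-0.079550, f(m₂)=-1.079134, f(m₃)=-0.132861, f(m₄)=1, f(m₅)=-1.998751, f(m₆)=-16.006247, f(m₇)=-50.458559.
h·[f(m₁) + f(m₂) + f(m₃) + f(m₄) + f(m₅) + f(m₆) + f(m₇)] = 0.571429·(-68.755102) = -39.2886.

-39.2886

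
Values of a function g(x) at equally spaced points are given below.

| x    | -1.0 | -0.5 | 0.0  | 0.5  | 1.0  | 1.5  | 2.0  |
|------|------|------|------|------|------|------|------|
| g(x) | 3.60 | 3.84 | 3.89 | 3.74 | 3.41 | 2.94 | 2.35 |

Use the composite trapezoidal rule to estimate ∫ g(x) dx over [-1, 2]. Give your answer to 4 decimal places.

h = 0.5, n = 6.
(h/2)·[y₀ + 2y₁ + 2y₂ + 2y₃ + 2y₄ + 2y₅ + y₆] = 0.25·(41.59) = 10.3975.

10.3975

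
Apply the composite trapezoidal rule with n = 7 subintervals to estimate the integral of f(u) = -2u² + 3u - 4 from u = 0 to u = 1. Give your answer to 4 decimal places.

-3.1735

h = (1 − 0)/7 = 0.142857.
Nodes u₀,…,u₇ = 0, 0.142857, 0.285714, 0.428571, 0.571429, 0.714286, 0.857143, 1.
f(u) = -2u² + 3u - 4: f₀=-4, f₁=-3.612245, f₂=-3.306122, f₃=-3.081633, f₄=-2.938776, f₅=-2.877551, f₆=-2.897959, f₇=-3.
(h/2)·[f₀ + 2f₁ + 2f₂ + 2f₃ + 2f₄ + 2f₅ + 2f₆ + f₇] = 0.071429·(-44.428571) = -3.1735.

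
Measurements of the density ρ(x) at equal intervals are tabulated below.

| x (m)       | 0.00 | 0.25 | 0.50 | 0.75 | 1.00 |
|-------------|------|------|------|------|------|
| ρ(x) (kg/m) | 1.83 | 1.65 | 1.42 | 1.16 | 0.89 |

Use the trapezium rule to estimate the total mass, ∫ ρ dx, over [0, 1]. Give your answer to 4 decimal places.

1.3975

h = 0.25, n = 4.
(h/2)·[y₀ + 2y₁ + 2y₂ + 2y₃ + y₄] = 0.125·(11.18) = 1.3975.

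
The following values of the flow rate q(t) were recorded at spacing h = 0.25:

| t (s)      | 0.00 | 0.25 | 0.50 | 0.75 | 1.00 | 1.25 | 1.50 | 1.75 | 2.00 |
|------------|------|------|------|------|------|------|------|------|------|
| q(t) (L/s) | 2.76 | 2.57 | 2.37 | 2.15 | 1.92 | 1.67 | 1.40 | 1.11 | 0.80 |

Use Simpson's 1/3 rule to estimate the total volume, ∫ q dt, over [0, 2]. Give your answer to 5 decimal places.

h = 0.25, n = 8.
(h/3)·[y₀ + 4y₁ + 2y₂ + 4y₃ + 2y₄ + 4y₅ + 2y₆ + 4y₇ + y₈] = 0.083333·(44.94) = 3.74500.

3.74500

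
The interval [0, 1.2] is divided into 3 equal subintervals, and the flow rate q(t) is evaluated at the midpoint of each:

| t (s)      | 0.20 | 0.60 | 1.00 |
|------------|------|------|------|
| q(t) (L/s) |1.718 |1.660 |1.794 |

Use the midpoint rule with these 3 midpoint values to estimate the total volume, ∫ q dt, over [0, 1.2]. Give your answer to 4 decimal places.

2.0688

h = 0.4, n = 3.
h·[y(m₁) + y(m₂) + y(m₃)] = 0.4·(5.172) = 2.0688.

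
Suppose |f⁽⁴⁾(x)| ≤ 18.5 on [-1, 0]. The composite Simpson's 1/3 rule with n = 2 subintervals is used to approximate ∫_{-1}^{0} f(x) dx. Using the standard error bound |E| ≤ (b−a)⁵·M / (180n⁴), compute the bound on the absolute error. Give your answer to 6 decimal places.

0.006424

|E| ≤ (1)⁵·18.5 / (180·2⁴) = 18.5/2880 = 0.006424.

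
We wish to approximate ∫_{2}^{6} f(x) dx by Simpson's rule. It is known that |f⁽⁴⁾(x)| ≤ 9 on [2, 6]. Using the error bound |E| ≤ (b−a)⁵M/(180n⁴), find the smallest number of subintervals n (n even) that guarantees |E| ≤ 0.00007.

30

Need 9216/(180n⁴) ≤ 0.00007.
n⁴ ≥ 9216/(180·0.00007) = 731429 ⇒ n ≥ 29.2444, so the smallest even n is 30. (n must be even for Simpson's rule.)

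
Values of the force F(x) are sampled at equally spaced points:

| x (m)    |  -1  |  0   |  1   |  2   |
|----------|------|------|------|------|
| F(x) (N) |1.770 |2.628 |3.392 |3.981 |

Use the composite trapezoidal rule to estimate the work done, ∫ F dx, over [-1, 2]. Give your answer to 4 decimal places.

8.8955

h = 1, n = 3.
(h/2)·[y₀ + 2y₁ + 2y₂ + y₃] = 0.5·(17.791) = 8.8955.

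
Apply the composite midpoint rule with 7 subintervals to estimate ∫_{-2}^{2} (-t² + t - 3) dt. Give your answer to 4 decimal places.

-17.2245

h = (2 − (-2))/7 = 0.571429.
Midpoints m₁,…,m₇ = -1.714286, -1.142857, -0.571429, 0, 0.571429, 1.142857, 1.714286.
f(m₁)=-7.653061, f(m₂)=-5.448980, f(m₃)=-3.897959, f(m₄)=-3, f(m₅)=-2.755102, f(m₆)=-3.163265, f(m₇)=-4.224490.
h·[f(m₁) + f(m₂) + f(m₃) + f(m₄) + f(m₅) + f(m₆) + f(m₇)] = 0.571429·(-30.142857) = -17.2245.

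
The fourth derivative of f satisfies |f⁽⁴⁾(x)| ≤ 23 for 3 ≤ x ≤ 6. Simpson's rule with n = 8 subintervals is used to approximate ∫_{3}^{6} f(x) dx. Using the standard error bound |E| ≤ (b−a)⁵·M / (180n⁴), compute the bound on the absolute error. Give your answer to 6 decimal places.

|E| ≤ (3)⁵·23 / (180·8⁴) = 5589/737280 = 0.007581.

0.007581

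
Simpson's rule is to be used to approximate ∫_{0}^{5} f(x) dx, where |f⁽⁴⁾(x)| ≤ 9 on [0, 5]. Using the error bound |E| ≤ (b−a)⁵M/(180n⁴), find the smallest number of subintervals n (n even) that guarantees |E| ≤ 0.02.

Need 28125/(180n⁴) ≤ 0.02.
n⁴ ≥ 28125/(180·0.02) = 7812.5 ⇒ n ≥ 9.4015, so the smallest even n is 10. (n must be even for Simpson's rule.)

10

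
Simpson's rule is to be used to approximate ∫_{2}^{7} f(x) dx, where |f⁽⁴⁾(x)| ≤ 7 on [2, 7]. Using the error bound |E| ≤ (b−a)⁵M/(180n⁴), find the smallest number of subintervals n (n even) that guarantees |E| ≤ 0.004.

Need 21875/(180n⁴) ≤ 0.004.
n⁴ ≥ 21875/(180·0.004) = 30381.9 ⇒ n ≥ 13.2024, so the smallest even n is 14. (n must be even for Simpson's rule.)

14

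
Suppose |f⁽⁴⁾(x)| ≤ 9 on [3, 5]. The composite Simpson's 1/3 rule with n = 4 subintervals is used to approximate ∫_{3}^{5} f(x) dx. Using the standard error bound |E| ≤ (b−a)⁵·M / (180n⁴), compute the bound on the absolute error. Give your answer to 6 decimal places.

|E| ≤ (2)⁵·9 / (180·4⁴) = 288/46080 = 0.006250.

0.006250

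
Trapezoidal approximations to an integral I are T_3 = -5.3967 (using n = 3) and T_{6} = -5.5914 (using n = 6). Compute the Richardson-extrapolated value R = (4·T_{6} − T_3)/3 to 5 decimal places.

R = (4·T_{6} − T_3) / 3 = (4·(-5.5914) − (-5.3967))/3 = (-16.9689)/3 = -5.65630.

-5.65630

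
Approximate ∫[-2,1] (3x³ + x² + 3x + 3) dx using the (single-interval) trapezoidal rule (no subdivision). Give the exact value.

-19.5

T = (b−a)/2 · [f(-2) + f(1)] = 1.5·[(-23) + 10] = -19.5.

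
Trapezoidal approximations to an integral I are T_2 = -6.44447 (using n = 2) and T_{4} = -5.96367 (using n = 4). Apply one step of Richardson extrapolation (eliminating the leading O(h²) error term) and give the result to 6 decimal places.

-5.803403

R = (4·T_{4} − T_2) / 3 = (4·(-5.96367) − (-6.44447))/3 = (-17.41021)/3 = -5.803403.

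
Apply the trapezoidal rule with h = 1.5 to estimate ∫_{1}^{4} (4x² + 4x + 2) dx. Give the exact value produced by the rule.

h = (4 − 1)/2 = 1.5.
Nodes x₀,…,x₂ = 1, 2.5, 4.
f(x) = 4x² + 4x + 2: f₀=10, f₁=37, f₂=82.
(h/2)·[f₀ + 2f₁ + f₂] = 0.75·(166) = 124.5.

124.5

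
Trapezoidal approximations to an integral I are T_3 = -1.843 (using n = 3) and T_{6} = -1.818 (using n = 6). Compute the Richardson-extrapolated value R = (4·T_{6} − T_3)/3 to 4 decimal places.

R = (4·T_{6} − T_3) / 3 = (4·(-1.818) − (-1.843))/3 = (-5.429)/3 = -1.8097.

-1.8097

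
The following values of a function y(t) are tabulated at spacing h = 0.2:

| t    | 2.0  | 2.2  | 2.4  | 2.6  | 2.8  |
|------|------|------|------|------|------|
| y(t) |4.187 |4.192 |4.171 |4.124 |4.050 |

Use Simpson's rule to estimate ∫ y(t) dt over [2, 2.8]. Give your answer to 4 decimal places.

3.3229

h = 0.2, n = 4.
(h/3)·[y₀ + 4y₁ + 2y₂ + 4y₃ + y₄] = 0.066667·(49.843) = 3.3229.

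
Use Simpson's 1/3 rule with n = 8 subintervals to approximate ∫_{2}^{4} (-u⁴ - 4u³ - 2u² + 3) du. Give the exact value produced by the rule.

-469.734375

h = (4 − 2)/8 = 0.25.
Nodes u₀,…,u₈ = 2, 2.25, 2.5, 2.75, 3, 3.25, 3.5, 3.75, 4.
f(u) = -u⁴ - 4u³ - 2u² + 3: f₀=-53, f₁=-78.31640625, f₂=-111.0625, f₃=-152.50390625, f₄=-204, f₅=-267.00390625, f₆=-343.0625, f₇=-433.81640625, f₈=-541.
(h/3)·[f₀ + 4f₁ + 2f₂ + 4f₃ + 2f₄ + 4f₅ + 2f₆ + 4f₇ + f₈] = 0.083333·(-5636.8125) = -469.734375.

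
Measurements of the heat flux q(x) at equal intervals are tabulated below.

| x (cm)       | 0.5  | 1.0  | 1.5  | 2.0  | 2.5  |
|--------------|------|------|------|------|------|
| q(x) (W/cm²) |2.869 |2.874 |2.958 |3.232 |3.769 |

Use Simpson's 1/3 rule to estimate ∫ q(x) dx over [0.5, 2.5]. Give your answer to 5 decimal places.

h = 0.5, n = 4.
(h/3)·[y₀ + 4y₁ + 2y₂ + 4y₃ + y₄] = 0.166667·(36.978) = 6.16300.

6.16300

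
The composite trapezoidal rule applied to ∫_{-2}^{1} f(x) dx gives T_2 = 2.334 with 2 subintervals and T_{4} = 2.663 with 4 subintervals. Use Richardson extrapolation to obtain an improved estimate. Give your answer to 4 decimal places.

R = (4·T_{4} − T_2) / 3 = (4·2.663 − 2.334)/3 = (8.318)/3 = 2.7727.

2.7727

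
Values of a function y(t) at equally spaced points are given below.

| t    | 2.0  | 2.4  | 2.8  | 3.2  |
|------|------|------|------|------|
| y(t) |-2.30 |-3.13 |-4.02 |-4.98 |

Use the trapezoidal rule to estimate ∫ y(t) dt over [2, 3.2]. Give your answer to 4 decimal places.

h = 0.4, n = 3.
(h/2)·[y₀ + 2y₁ + 2y₂ + y₃] = 0.2·(-21.58) = -4.3160.

-4.3160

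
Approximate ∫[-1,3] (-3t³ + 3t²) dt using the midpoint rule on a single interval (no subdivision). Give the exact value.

M = (b−a)·f(1) = 4·(0) = 0.

0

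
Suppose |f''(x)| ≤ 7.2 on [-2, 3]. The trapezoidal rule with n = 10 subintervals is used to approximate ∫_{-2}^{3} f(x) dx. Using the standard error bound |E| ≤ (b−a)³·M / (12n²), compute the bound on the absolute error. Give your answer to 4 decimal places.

|E| ≤ (5)³·7.2 / (12·10²) = 900/1200 = 0.7500.

0.7500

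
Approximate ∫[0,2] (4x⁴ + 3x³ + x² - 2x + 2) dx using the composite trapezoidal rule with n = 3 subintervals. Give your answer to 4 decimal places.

46.4362

h = (2 − 0)/3 = 0.666667.
Nodes x₀,…,x₃ = 0, 0.666667, 1.333333, 2.
f(x) = 4x⁴ + 3x³ + x² - 2x + 2: f₀=2, f₁=2.790123, f₂=20.864198, f₃=90.
(h/2)·[f₀ + 2f₁ + 2f₂ + f₃] = 0.333333·(139.308642) = 46.4362.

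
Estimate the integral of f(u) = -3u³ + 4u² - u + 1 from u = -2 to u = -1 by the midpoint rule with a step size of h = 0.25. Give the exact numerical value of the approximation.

22.9921875

h = (-1 − (-2))/4 = 0.25.
Midpoints m₁,…,m₄ = -1.875, -1.625, -1.375, -1.125.
f(m₁)=36.712890625, f(m₂)=26.060546875, f(m₃)=17.736328125, f(m₄)=11.458984375.
h·[f(m₁) + f(m₂) + f(m₃) + f(m₄)] = 0.25·(91.96875) = 22.9921875.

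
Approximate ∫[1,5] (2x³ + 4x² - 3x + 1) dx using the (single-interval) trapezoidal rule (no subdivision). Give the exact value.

T = (b−a)/2 · [f(1) + f(5)] = 2·[4 + 336] = 680.

680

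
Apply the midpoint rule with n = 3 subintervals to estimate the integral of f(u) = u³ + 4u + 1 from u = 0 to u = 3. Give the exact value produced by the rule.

h = (3 − 0)/3 = 1.
Midpoints m₁,…,m₃ = 0.5, 1.5, 2.5.
f(m₁)=3.125, f(m₂)=10.375, f(m₃)=26.625.
h·[f(m₁) + f(m₂) + f(m₃)] = 1·(40.125) = 40.125.

40.125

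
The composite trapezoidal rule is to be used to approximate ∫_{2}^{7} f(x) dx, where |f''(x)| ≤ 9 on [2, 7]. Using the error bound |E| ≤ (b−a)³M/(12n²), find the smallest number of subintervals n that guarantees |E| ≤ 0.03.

56

Need 1125/(12n²) ≤ 0.03.
n² ≥ 1125/(12·0.03) = 3125 ⇒ n ≥ 55.9017, so the smallest n is 56.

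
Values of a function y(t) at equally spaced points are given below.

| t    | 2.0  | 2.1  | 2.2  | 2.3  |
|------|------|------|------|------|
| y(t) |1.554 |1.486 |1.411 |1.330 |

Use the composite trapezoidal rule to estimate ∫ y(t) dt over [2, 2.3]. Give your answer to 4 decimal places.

h = 0.1, n = 3.
(h/2)·[y₀ + 2y₁ + 2y₂ + y₃] = 0.05·(8.678) = 0.4339.

0.4339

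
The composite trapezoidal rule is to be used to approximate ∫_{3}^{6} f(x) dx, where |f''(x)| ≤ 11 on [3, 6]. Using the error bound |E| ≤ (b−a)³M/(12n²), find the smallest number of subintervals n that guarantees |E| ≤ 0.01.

Need 297/(12n²) ≤ 0.01.
n² ≥ 297/(12·0.01) = 2475 ⇒ n ≥ 49.7494, so the smallest n is 50.

50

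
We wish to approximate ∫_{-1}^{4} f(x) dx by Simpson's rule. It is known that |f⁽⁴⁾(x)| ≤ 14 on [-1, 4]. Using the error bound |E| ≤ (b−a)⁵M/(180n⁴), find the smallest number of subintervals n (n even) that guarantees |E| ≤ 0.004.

Need 43750/(180n⁴) ≤ 0.004.
n⁴ ≥ 43750/(180·0.004) = 60763.9 ⇒ n ≥ 15.7004, so the smallest even n is 16. (n must be even for Simpson's rule.)

16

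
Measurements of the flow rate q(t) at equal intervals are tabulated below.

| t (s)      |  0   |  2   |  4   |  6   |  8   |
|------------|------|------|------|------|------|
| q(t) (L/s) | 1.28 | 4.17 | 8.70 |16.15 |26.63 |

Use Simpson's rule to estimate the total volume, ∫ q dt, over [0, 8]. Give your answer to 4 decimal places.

h = 2, n = 4.
(h/3)·[y₀ + 4y₁ + 2y₂ + 4y₃ + y₄] = 0.666667·(126.59) = 84.3933.

84.3933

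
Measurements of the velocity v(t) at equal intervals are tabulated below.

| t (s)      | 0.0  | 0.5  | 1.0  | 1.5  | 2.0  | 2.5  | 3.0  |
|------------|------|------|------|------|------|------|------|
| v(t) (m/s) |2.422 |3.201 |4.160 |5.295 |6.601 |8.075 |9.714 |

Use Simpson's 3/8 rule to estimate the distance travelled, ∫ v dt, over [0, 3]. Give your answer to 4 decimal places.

h = 0.5, n = 6.
(3h/8)·[y₀ + 3y₁ + 3y₂ + 2y₃ + 3y₄ + 3y₅ + y₆] = 0.1875·(88.837) = 16.6569.

16.6569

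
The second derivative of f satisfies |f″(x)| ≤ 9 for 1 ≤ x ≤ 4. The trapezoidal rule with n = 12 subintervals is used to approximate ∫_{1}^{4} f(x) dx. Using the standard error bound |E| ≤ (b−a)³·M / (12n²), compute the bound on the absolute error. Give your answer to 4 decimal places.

0.1406

|E| ≤ (3)³·9 / (12·12²) = 243/1728 = 0.1406.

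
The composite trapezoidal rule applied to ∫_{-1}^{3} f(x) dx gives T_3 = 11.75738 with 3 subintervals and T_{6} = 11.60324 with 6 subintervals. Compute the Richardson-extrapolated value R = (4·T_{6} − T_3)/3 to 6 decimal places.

11.551860

R = (4·T_{6} − T_3) / 3 = (4·11.60324 − 11.75738)/3 = (34.65558)/3 = 11.551860.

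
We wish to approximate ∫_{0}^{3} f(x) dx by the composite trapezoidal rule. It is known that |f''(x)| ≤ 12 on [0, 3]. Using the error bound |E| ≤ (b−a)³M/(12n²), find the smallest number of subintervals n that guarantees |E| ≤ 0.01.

Need 324/(12n²) ≤ 0.01.
n² ≥ 324/(12·0.01) = 2700 ⇒ n ≥ 51.9615, so the smallest n is 52.

52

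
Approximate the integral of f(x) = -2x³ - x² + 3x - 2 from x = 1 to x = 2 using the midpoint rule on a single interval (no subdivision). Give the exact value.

M = (b−a)·f(1.5) = 1·(-6.5) = -6.5.

-6.5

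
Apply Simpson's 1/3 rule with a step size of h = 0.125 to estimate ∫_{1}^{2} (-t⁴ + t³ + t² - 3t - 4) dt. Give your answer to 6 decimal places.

-8.616699

h = (2 − 1)/8 = 0.125.
Nodes t₀,…,t₈ = 1, 1.125, 1.25, 1.375, 1.5, 1.625, 1.75, 1.875, 2.
f(t) = -t⁴ + t³ + t² - 3t - 4: f₀=-6, f₁=-6.287353515625, f₂=-6.67578125, f₃=-7.209228515625, f₄=-7.9375, f₅=-8.916259765625, f₆=-10.20703125, f₇=-11.877197265625, f₈=-14.
(h/3)·[f₀ + 4f₁ + 2f₂ + 4f₃ + 2f₄ + 4f₅ + 2f₆ + 4f₇ + f₈] = 0.041667·(-206.80078125) = -8.616699.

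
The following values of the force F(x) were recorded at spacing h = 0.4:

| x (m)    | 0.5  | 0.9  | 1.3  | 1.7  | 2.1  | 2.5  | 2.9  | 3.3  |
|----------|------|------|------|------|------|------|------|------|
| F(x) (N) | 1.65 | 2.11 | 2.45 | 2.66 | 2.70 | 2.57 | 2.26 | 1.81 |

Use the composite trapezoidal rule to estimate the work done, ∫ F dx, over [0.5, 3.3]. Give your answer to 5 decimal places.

6.59200

h = 0.4, n = 7.
(h/2)·[y₀ + 2y₁ + 2y₂ + 2y₃ + 2y₄ + 2y₅ + 2y₆ + y₇] = 0.2·(32.96) = 6.59200.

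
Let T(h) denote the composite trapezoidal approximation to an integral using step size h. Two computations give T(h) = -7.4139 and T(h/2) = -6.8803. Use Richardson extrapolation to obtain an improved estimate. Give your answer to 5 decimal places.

-6.70243

R = (4·T(h/2) − T(h)) / 3 = (4·(-6.8803) − (-7.4139))/3 = (-20.1073)/3 = -6.70243.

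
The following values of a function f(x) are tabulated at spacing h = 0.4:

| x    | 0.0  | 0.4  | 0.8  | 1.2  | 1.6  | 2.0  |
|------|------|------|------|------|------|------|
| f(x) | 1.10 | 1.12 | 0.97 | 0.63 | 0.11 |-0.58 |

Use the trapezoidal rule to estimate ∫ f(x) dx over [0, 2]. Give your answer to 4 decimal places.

1.2360

h = 0.4, n = 5.
(h/2)·[y₀ + 2y₁ + 2y₂ + 2y₃ + 2y₄ + y₅] = 0.2·(6.18) = 1.2360.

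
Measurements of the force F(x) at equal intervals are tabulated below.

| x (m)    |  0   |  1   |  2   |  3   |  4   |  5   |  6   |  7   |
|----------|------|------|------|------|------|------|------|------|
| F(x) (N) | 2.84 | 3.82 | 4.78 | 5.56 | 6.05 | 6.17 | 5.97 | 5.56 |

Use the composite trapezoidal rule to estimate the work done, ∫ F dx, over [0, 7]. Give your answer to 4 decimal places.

h = 1, n = 7.
(h/2)·[y₀ + 2y₁ + 2y₂ + 2y₃ + 2y₄ + 2y₅ + 2y₆ + y₇] = 0.5·(73.10) = 36.5500.

36.5500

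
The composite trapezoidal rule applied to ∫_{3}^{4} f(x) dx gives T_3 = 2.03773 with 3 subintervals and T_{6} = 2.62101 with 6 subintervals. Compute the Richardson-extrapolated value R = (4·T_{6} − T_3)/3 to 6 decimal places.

R = (4·T_{6} − T_3) / 3 = (4·2.62101 − 2.03773)/3 = (8.44631)/3 = 2.815437.

2.815437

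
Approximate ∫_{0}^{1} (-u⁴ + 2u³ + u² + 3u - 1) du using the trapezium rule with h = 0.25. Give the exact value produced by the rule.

h = (1 − 0)/4 = 0.25.
Nodes u₀,…,u₄ = 0, 0.25, 0.5, 0.75, 1.
f(u) = -u⁴ + 2u³ + u² + 3u - 1: f₀=-1, f₁=-0.16015625, f₂=0.9375, f₃=2.33984375, f₄=4.
(h/2)·[f₀ + 2f₁ + 2f₂ + 2f₃ + f₄] = 0.125·(9.234375) = 1.154296875.

1.154296875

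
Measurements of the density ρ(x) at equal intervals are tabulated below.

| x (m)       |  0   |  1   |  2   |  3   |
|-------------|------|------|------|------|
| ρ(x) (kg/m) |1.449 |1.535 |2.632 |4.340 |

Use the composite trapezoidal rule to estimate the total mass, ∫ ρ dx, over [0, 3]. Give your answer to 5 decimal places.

7.06150

h = 1, n = 3.
(h/2)·[y₀ + 2y₁ + 2y₂ + y₃] = 0.5·(14.123) = 7.06150.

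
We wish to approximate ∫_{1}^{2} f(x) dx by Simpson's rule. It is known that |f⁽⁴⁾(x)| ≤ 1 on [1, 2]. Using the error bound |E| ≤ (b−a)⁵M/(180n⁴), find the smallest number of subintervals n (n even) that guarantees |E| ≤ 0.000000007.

Need 1/(180n⁴) ≤ 0.000000007.
n⁴ ≥ 1/(180·0.000000007) = 793651 ⇒ n ≥ 29.8475, so the smallest even n is 30. (n must be even for Simpson's rule.)

30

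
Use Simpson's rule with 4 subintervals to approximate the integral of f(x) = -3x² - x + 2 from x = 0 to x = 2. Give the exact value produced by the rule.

-6

h = (2 − 0)/4 = 0.5.
Nodes x₀,…,x₄ = 0, 0.5, 1, 1.5, 2.
f(x) = -3x² - x + 2: f₀=2, f₁=0.75, f₂=-2, f₃=-6.25, f₄=-12.
(h/3)·[f₀ + 4f₁ + 2f₂ + 4f₃ + f₄] = 0.166667·(-36) = -6.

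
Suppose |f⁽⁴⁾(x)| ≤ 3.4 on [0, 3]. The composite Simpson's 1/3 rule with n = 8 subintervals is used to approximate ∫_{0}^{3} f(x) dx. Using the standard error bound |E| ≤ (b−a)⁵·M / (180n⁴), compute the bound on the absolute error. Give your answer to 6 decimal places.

|E| ≤ (3)⁵·3.4 / (180·8⁴) = 826.2/737280 = 0.001121.

0.001121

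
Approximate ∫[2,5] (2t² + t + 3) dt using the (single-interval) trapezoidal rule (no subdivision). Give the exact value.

106.5

T = (b−a)/2 · [f(2) + f(5)] = 1.5·[13 + 58] = 106.5.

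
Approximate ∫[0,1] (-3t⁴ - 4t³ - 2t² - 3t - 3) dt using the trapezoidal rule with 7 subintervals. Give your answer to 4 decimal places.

-6.8142

h = (1 − 0)/7 = 0.142857.
Nodes t₀,…,t₇ = 0, 0.142857, 0.285714, 0.428571, 0.571429, 0.714286, 0.857143, 1.
f(t) = -3t⁴ - 4t³ - 2t² - 3t - 3: f₀=-3, f₁=-3.482299, f₂=-4.133694, f₃=-5.069138, f₄=-6.433569, f₅=-8.401916, f₆=-11.179092, f₇=-15.
(h/2)·[f₀ + 2f₁ + 2f₂ + 2f₃ + 2f₄ + 2f₅ + 2f₆ + f₇] = 0.071429·(-95.399417) = -6.8142.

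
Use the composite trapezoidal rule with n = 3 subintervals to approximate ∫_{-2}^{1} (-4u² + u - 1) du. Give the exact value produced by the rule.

h = (1 − (-2))/3 = 1.
Nodes u₀,…,u₃ = -2, -1, 0, 1.
f(u) = -4u² + u - 1: f₀=-19, f₁=-6, f₂=-1, f₃=-4.
(h/2)·[f₀ + 2f₁ + 2f₂ + f₃] = 0.5·(-37) = -18.5.

-18.5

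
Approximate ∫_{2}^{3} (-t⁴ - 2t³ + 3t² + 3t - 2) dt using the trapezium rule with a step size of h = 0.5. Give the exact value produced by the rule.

-52.28125

h = (3 − 2)/2 = 0.5.
Nodes t₀,…,t₂ = 2, 2.5, 3.
f(t) = -t⁴ - 2t³ + 3t² + 3t - 2: f₀=-16, f₁=-46.0625, f₂=-101.
(h/2)·[f₀ + 2f₁ + f₂] = 0.25·(-209.125) = -52.28125.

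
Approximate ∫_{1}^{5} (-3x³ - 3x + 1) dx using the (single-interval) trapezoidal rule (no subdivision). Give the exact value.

-788

T = (b−a)/2 · [f(1) + f(5)] = 2·[(-5) + (-389)] = -788.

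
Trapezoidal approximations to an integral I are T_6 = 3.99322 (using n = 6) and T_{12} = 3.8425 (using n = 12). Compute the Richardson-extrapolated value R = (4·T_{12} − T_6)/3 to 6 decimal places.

3.792260

R = (4·T_{12} − T_6) / 3 = (4·3.8425 − 3.99322)/3 = (11.37678)/3 = 3.792260.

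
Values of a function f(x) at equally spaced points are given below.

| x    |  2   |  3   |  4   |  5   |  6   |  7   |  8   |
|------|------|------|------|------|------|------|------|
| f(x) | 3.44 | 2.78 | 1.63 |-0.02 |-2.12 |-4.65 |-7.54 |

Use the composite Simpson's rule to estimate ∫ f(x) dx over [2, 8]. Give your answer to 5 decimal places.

-4.21333

h = 1, n = 6.
(h/3)·[y₀ + 4y₁ + 2y₂ + 4y₃ + 2y₄ + 4y₅ + y₆] = 0.333333·(-12.64) = -4.21333.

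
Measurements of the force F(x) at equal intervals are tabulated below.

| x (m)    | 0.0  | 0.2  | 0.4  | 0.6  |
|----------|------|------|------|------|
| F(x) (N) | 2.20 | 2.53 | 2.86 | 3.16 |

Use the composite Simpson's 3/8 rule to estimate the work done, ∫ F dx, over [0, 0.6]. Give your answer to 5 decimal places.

1.61475

h = 0.2, n = 3.
(3h/8)·[y₀ + 3y₁ + 3y₂ + y₃] = 0.075·(21.53) = 1.61475.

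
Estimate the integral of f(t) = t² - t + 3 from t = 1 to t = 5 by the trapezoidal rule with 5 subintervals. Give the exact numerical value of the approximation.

h = (5 − 1)/5 = 0.8.
Nodes t₀,…,t₅ = 1, 1.8, 2.6, 3.4, 4.2, 5.
f(t) = t² - t + 3: f₀=3, f₁=4.44, f₂=7.16, f₃=11.16, f₄=16.44, f₅=23.
(h/2)·[f₀ + 2f₁ + 2f₂ + 2f₃ + 2f₄ + f₅] = 0.4·(104.4) = 41.76.

41.76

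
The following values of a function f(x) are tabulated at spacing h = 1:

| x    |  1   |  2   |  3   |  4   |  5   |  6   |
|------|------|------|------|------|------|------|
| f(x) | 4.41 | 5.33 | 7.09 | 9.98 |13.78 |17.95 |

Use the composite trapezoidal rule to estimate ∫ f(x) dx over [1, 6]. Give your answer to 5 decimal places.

47.36000

h = 1, n = 5.
(h/2)·[y₀ + 2y₁ + 2y₂ + 2y₃ + 2y₄ + y₅] = 0.5·(94.72) = 47.36000.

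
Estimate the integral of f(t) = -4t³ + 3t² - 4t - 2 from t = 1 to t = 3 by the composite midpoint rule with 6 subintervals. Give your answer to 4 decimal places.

h = (3 − 1)/6 = 0.333333.
Midpoints m₁,…,m₆ = 1.166667, 1.5, 1.833333, 2.166667, 2.5, 2.833333.
f(m₁)=-8.935185, f(m₂)=-14.75, f(m₃)=-23.898148, f(m₄)=-37.268519, f(m₅)=-55.75, f(m₆)=-80.231481.
h·[f(m₁) + f(m₂) + f(m₃) + f(m₄) + f(m₅) + f(m₆)] = 0.333333·(-220.833333) = -73.6111.

-73.6111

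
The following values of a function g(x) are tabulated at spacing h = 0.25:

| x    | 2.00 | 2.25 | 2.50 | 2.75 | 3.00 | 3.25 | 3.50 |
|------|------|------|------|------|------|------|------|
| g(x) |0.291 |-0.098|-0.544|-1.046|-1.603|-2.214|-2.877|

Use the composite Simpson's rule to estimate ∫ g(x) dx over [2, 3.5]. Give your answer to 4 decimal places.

-1.6927

h = 0.25, n = 6.
(h/3)·[y₀ + 4y₁ + 2y₂ + 4y₃ + 2y₄ + 4y₅ + y₆] = 0.083333·(-20.312) = -1.6927.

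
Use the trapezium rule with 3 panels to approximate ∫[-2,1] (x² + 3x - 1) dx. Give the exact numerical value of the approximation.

h = (1 − (-2))/3 = 1.
Nodes x₀,…,x₃ = -2, -1, 0, 1.
f(x) = x² + 3x - 1: f₀=-3, f₁=-3, f₂=-1, f₃=3.
(h/2)·[f₀ + 2f₁ + 2f₂ + f₃] = 0.5·(-8) = -4.

-4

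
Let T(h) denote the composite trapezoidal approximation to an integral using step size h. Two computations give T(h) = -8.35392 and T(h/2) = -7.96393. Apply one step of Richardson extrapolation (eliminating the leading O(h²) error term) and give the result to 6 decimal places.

R = (4·T(h/2) − T(h)) / 3 = (4·(-7.96393) − (-8.35392))/3 = (-23.50180)/3 = -7.833933.

-7.833933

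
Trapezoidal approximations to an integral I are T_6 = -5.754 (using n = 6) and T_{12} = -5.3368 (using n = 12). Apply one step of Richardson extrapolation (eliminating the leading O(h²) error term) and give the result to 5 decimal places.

R = (4·T_{12} − T_6) / 3 = (4·(-5.3368) − (-5.754))/3 = (-15.5932)/3 = -5.19773.

-5.19773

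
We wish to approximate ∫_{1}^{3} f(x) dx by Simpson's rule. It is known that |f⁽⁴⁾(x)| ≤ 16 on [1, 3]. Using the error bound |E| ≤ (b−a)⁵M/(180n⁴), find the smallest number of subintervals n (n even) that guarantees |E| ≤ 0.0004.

Need 512/(180n⁴) ≤ 0.0004.
n⁴ ≥ 512/(180·0.0004) = 7111.11 ⇒ n ≥ 9.1830, so the smallest even n is 10. (n must be even for Simpson's rule.)

10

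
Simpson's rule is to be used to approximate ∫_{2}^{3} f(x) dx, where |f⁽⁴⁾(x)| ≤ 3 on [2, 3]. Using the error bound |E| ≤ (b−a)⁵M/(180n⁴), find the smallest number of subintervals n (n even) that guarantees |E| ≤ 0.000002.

Need 3/(180n⁴) ≤ 0.000002.
n⁴ ≥ 3/(180·0.000002) = 8333.33 ⇒ n ≥ 9.5544, so the smallest even n is 10. (n must be even for Simpson's rule.)

10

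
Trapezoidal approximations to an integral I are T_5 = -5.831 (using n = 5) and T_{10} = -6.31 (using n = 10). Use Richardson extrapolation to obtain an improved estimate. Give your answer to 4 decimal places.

-6.4697

R = (4·T_{10} − T_5) / 3 = (4·(-6.31) − (-5.831))/3 = (-19.409)/3 = -6.4697.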